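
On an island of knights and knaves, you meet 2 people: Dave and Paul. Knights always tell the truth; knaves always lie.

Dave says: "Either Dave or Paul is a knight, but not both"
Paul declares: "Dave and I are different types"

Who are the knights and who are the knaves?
Dave is a knave.
Paul is a knave.

Verification:
- Dave (knave) says "Either Dave or Paul is a knight, but not both" - this is FALSE (a lie) because Dave is a knave and Paul is a knave.
- Paul (knave) says "Dave and I are different types" - this is FALSE (a lie) because Paul is a knave and Dave is a knave.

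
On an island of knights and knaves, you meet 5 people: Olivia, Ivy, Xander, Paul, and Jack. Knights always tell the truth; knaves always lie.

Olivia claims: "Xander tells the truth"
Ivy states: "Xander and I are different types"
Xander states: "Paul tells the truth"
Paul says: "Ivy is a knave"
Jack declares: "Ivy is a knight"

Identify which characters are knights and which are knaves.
Olivia is a knave.
Ivy is a knight.
Xander is a knave.
Paul is a knave.
Jack is a knight.

Verification:
- Olivia (knave) says "Xander tells the truth" - this is FALSE (a lie) because Xander is a knave.
- Ivy (knight) says "Xander and I are different types" - this is TRUE because Ivy is a knight and Xander is a knave.
- Xander (knave) says "Paul tells the truth" - this is FALSE (a lie) because Paul is a knave.
- Paul (knave) says "Ivy is a knave" - this is FALSE (a lie) because Ivy is a knight.
- Jack (knight) says "Ivy is a knight" - this is TRUE because Ivy is a knight.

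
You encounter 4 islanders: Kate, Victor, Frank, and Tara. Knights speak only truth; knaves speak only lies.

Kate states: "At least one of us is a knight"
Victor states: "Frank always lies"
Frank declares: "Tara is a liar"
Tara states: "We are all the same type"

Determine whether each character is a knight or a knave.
Kate is a knight.
Victor is a knave.
Frank is a knight.
Tara is a knave.

Verification:
- Kate (knight) says "At least one of us is a knight" - this is TRUE because Kate and Frank are knights.
- Victor (knave) says "Frank always lies" - this is FALSE (a lie) because Frank is a knight.
- Frank (knight) says "Tara is a liar" - this is TRUE because Tara is a knave.
- Tara (knave) says "We are all the same type" - this is FALSE (a lie) because Kate and Frank are knights and Victor and Tara are knaves.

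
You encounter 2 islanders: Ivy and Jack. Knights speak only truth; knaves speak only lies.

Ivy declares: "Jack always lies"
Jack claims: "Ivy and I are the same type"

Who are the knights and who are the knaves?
Ivy is a knight.
Jack is a knave.

Verification:
- Ivy (knight) says "Jack always lies" - this is TRUE because Jack is a knave.
- Jack (knave) says "Ivy and I are the same type" - this is FALSE (a lie) because Jack is a knave and Ivy is a knight.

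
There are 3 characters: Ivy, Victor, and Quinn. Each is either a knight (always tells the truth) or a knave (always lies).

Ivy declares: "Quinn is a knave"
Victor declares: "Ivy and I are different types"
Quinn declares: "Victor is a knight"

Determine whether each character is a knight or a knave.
Ivy is a knave.
Victor is a knight.
Quinn is a knight.

Verification:
- Ivy (knave) says "Quinn is a knave" - this is FALSE (a lie) because Quinn is a knight.
- Victor (knight) says "Ivy and I are different types" - this is TRUE because Victor is a knight and Ivy is a knave.
- Quinn (knight) says "Victor is a knight" - this is TRUE because Victor is a knight.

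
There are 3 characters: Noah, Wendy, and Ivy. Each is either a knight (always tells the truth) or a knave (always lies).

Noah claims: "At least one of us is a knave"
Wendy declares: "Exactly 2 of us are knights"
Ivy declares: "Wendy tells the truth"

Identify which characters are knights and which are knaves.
Noah is a knight.
Wendy is a knave.
Ivy is a knave.

Verification:
- Noah (knight) says "At least one of us is a knave" - this is TRUE because Wendy and Ivy are knaves.
- Wendy (knave) says "Exactly 2 of us are knights" - this is FALSE (a lie) because there are 1 knights.
- Ivy (knave) says "Wendy tells the truth" - this is FALSE (a lie) because Wendy is a knave.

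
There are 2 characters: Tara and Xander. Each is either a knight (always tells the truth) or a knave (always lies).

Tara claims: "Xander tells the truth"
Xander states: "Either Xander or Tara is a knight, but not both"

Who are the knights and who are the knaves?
Tara is a knave.
Xander is a knave.

Verification:
- Tara (knave) says "Xander tells the truth" - this is FALSE (a lie) because Xander is a knave.
- Xander (knave) says "Either Xander or Tara is a knight, but not both" - this is FALSE (a lie) because Xander is a knave and Tara is a knave.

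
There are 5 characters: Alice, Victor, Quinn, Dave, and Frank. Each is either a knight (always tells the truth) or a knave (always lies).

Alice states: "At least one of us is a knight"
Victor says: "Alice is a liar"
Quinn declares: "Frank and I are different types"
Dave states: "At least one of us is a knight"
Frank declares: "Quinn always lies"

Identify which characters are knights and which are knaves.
Alice is a knight.
Victor is a knave.
Quinn is a knight.
Dave is a knight.
Frank is a knave.

Verification:
- Alice (knight) says "At least one of us is a knight" - this is TRUE because Alice, Quinn, and Dave are knights.
- Victor (knave) says "Alice is a liar" - this is FALSE (a lie) because Alice is a knight.
- Quinn (knight) says "Frank and I are different types" - this is TRUE because Quinn is a knight and Frank is a knave.
- Dave (knight) says "At least one of us is a knight" - this is TRUE because Alice, Quinn, and Dave are knights.
- Frank (knave) says "Quinn always lies" - this is FALSE (a lie) because Quinn is a knight.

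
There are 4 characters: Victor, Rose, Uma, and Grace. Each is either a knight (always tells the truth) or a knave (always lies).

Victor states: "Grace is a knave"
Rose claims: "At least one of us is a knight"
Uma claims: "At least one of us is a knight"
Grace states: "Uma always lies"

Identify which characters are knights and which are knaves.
Victor is a knight.
Rose is a knight.
Uma is a knight.
Grace is a knave.

Verification:
- Victor (knight) says "Grace is a knave" - this is TRUE because Grace is a knave.
- Rose (knight) says "At least one of us is a knight" - this is TRUE because Victor, Rose, and Uma are knights.
- Uma (knight) says "At least one of us is a knight" - this is TRUE because Victor, Rose, and Uma are knights.
- Grace (knave) says "Uma always lies" - this is FALSE (a lie) because Uma is a knight.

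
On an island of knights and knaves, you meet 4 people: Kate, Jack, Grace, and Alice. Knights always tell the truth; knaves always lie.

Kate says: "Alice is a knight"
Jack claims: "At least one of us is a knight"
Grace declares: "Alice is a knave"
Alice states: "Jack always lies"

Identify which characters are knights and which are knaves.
Kate is a knave.
Jack is a knight.
Grace is a knight.
Alice is a knave.

Verification:
- Kate (knave) says "Alice is a knight" - this is FALSE (a lie) because Alice is a knave.
- Jack (knight) says "At least one of us is a knight" - this is TRUE because Jack and Grace are knights.
- Grace (knight) says "Alice is a knave" - this is TRUE because Alice is a knave.
- Alice (knave) says "Jack always lies" - this is FALSE (a lie) because Jack is a knight.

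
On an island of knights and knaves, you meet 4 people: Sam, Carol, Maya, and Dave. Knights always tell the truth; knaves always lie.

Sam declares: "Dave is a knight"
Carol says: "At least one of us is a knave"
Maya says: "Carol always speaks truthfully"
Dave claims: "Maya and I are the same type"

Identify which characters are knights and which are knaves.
Sam is a knave.
Carol is a knight.
Maya is a knight.
Dave is a knave.

Verification:
- Sam (knave) says "Dave is a knight" - this is FALSE (a lie) because Dave is a knave.
- Carol (knight) says "At least one of us is a knave" - this is TRUE because Sam and Dave are knaves.
- Maya (knight) says "Carol always speaks truthfully" - this is TRUE because Carol is a knight.
- Dave (knave) says "Maya and I are the same type" - this is FALSE (a lie) because Dave is a knave and Maya is a knight.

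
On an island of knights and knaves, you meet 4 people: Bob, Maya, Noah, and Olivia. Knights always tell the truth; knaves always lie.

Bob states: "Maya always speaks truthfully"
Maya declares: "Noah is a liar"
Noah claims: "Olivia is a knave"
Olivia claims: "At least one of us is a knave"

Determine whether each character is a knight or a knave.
Bob is a knight.
Maya is a knight.
Noah is a knave.
Olivia is a knight.

Verification:
- Bob (knight) says "Maya always speaks truthfully" - this is TRUE because Maya is a knight.
- Maya (knight) says "Noah is a liar" - this is TRUE because Noah is a knave.
- Noah (knave) says "Olivia is a knave" - this is FALSE (a lie) because Olivia is a knight.
- Olivia (knight) says "At least one of us is a knave" - this is TRUE because Noah is a knave.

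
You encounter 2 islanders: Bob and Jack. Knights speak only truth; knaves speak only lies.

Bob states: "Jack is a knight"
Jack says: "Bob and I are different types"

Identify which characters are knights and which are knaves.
Bob is a knave.
Jack is a knave.

Verification:
- Bob (knave) says "Jack is a knight" - this is FALSE (a lie) because Jack is a knave.
- Jack (knave) says "Bob and I are different types" - this is FALSE (a lie) because Jack is a knave and Bob is a knave.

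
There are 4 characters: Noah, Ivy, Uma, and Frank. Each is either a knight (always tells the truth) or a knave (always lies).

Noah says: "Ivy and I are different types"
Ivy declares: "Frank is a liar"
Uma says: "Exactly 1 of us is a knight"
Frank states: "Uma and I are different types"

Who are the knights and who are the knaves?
Noah is a knight.
Ivy is a knave.
Uma is a knave.
Frank is a knight.

Verification:
- Noah (knight) says "Ivy and I are different types" - this is TRUE because Noah is a knight and Ivy is a knave.
- Ivy (knave) says "Frank is a liar" - this is FALSE (a lie) because Frank is a knight.
- Uma (knave) says "Exactly 1 of us is a knight" - this is FALSE (a lie) because there are 2 knights.
- Frank (knight) says "Uma and I are different types" - this is TRUE because Frank is a knight and Uma is a knave.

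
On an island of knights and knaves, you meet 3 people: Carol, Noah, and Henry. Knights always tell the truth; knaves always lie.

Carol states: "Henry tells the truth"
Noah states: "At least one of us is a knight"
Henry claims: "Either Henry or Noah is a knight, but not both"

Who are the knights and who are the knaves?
Carol is a knave.
Noah is a knave.
Henry is a knave.

Verification:
- Carol (knave) says "Henry tells the truth" - this is FALSE (a lie) because Henry is a knave.
- Noah (knave) says "At least one of us is a knight" - this is FALSE (a lie) because no one is a knight.
- Henry (knave) says "Either Henry or Noah is a knight, but not both" - this is FALSE (a lie) because Henry is a knave and Noah is a knave.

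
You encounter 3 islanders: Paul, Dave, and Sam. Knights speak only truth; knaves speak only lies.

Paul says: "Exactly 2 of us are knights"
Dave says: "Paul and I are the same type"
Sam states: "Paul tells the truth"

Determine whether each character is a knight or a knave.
Paul is a knight.
Dave is a knave.
Sam is a knight.

Verification:
- Paul (knight) says "Exactly 2 of us are knights" - this is TRUE because there are 2 knights.
- Dave (knave) says "Paul and I are the same type" - this is FALSE (a lie) because Dave is a knave and Paul is a knight.
- Sam (knight) says "Paul tells the truth" - this is TRUE because Paul is a knight.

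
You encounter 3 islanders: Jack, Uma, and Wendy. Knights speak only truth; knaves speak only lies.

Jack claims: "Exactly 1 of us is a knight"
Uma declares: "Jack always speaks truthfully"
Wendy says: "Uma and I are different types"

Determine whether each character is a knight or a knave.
Jack is a knave.
Uma is a knave.
Wendy is a knave.

Verification:
- Jack (knave) says "Exactly 1 of us is a knight" - this is FALSE (a lie) because there are 0 knights.
- Uma (knave) says "Jack always speaks truthfully" - this is FALSE (a lie) because Jack is a knave.
- Wendy (knave) says "Uma and I are different types" - this is FALSE (a lie) because Wendy is a knave and Uma is a knave.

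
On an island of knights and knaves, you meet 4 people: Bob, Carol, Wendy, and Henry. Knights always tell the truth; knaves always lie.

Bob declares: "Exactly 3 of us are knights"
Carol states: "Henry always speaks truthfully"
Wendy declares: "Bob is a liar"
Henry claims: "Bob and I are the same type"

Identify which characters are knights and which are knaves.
Bob is a knight.
Carol is a knight.
Wendy is a knave.
Henry is a knight.

Verification:
- Bob (knight) says "Exactly 3 of us are knights" - this is TRUE because there are 3 knights.
- Carol (knight) says "Henry always speaks truthfully" - this is TRUE because Henry is a knight.
- Wendy (knave) says "Bob is a liar" - this is FALSE (a lie) because Bob is a knight.
- Henry (knight) says "Bob and I are the same type" - this is TRUE because Henry is a knight and Bob is a knight.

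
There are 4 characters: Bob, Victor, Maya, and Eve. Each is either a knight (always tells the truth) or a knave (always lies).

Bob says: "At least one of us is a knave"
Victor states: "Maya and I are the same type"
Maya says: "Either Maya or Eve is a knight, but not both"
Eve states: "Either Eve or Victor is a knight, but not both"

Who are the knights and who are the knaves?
Bob is a knight.
Victor is a knave.
Maya is a knight.
Eve is a knave.

Verification:
- Bob (knight) says "At least one of us is a knave" - this is TRUE because Victor and Eve are knaves.
- Victor (knave) says "Maya and I are the same type" - this is FALSE (a lie) because Victor is a knave and Maya is a knight.
- Maya (knight) says "Either Maya or Eve is a knight, but not both" - this is TRUE because Maya is a knight and Eve is a knave.
- Eve (knave) says "Either Eve or Victor is a knight, but not both" - this is FALSE (a lie) because Eve is a knave and Victor is a knave.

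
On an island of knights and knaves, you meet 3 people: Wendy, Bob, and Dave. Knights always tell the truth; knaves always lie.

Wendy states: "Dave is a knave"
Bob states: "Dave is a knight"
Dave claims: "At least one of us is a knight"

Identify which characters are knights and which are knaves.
Wendy is a knave.
Bob is a knight.
Dave is a knight.

Verification:
- Wendy (knave) says "Dave is a knave" - this is FALSE (a lie) because Dave is a knight.
- Bob (knight) says "Dave is a knight" - this is TRUE because Dave is a knight.
- Dave (knight) says "At least one of us is a knight" - this is TRUE because Bob and Dave are knights.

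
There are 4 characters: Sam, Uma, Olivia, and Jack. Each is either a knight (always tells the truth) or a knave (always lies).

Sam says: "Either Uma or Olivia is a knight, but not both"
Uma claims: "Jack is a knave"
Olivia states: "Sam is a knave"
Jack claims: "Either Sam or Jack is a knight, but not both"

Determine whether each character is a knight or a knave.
Sam is a knave.
Uma is a knight.
Olivia is a knight.
Jack is a knave.

Verification:
- Sam (knave) says "Either Uma or Olivia is a knight, but not both" - this is FALSE (a lie) because Uma is a knight and Olivia is a knight.
- Uma (knight) says "Jack is a knave" - this is TRUE because Jack is a knave.
- Olivia (knight) says "Sam is a knave" - this is TRUE because Sam is a knave.
- Jack (knave) says "Either Sam or Jack is a knight, but not both" - this is FALSE (a lie) because Sam is a knave and Jack is a knave.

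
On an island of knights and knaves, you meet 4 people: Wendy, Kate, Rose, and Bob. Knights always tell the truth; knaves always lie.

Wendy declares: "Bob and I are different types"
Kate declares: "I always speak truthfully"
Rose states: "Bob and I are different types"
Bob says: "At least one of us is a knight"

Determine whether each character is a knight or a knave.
Wendy is a knave.
Kate is a knave.
Rose is a knave.
Bob is a knave.

Verification:
- Wendy (knave) says "Bob and I are different types" - this is FALSE (a lie) because Wendy is a knave and Bob is a knave.
- Kate (knave) says "I always speak truthfully" - this is FALSE (a lie) because Kate is a knave.
- Rose (knave) says "Bob and I are different types" - this is FALSE (a lie) because Rose is a knave and Bob is a knave.
- Bob (knave) says "At least one of us is a knight" - this is FALSE (a lie) because no one is a knight.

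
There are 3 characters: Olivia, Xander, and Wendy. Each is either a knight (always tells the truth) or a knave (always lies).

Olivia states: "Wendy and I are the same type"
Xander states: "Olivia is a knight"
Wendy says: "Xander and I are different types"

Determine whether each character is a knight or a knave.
Olivia is a knave.
Xander is a knave.
Wendy is a knight.

Verification:
- Olivia (knave) says "Wendy and I are the same type" - this is FALSE (a lie) because Olivia is a knave and Wendy is a knight.
- Xander (knave) says "Olivia is a knight" - this is FALSE (a lie) because Olivia is a knave.
- Wendy (knight) says "Xander and I are different types" - this is TRUE because Wendy is a knight and Xander is a knave.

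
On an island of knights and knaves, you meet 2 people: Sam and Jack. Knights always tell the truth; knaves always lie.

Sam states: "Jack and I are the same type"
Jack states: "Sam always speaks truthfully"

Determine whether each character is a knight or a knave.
Sam is a knight.
Jack is a knight.

Verification:
- Sam (knight) says "Jack and I are the same type" - this is TRUE because Sam is a knight and Jack is a knight.
- Jack (knight) says "Sam always speaks truthfully" - this is TRUE because Sam is a knight.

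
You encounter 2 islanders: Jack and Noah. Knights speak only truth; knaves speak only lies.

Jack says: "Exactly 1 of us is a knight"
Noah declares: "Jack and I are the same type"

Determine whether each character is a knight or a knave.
Jack is a knight.
Noah is a knave.

Verification:
- Jack (knight) says "Exactly 1 of us is a knight" - this is TRUE because there are 1 knights.
- Noah (knave) says "Jack and I are the same type" - this is FALSE (a lie) because Noah is a knave and Jack is a knight.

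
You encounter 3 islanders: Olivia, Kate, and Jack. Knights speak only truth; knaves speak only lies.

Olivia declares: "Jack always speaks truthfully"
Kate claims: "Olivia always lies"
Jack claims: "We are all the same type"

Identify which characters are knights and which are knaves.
Olivia is a knave.
Kate is a knight.
Jack is a knave.

Verification:
- Olivia (knave) says "Jack always speaks truthfully" - this is FALSE (a lie) because Jack is a knave.
- Kate (knight) says "Olivia always lies" - this is TRUE because Olivia is a knave.
- Jack (knave) says "We are all the same type" - this is FALSE (a lie) because Kate is a knight and Olivia and Jack are knaves.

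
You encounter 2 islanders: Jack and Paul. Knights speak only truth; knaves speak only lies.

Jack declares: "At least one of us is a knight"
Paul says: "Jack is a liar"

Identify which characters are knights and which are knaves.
Jack is a knight.
Paul is a knave.

Verification:
- Jack (knight) says "At least one of us is a knight" - this is TRUE because Jack is a knight.
- Paul (knave) says "Jack is a liar" - this is FALSE (a lie) because Jack is a knight.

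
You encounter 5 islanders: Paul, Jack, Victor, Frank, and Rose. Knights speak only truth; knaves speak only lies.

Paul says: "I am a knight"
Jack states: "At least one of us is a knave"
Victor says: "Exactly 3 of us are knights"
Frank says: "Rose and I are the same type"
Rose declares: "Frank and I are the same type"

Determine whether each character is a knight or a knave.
Paul is a knight.
Jack is a knight.
Victor is a knave.
Frank is a knight.
Rose is a knight.

Verification:
- Paul (knight) says "I am a knight" - this is TRUE because Paul is a knight.
- Jack (knight) says "At least one of us is a knave" - this is TRUE because Victor is a knave.
- Victor (knave) says "Exactly 3 of us are knights" - this is FALSE (a lie) because there are 4 knights.
- Frank (knight) says "Rose and I are the same type" - this is TRUE because Frank is a knight and Rose is a knight.
- Rose (knight) says "Frank and I are the same type" - this is TRUE because Rose is a knight and Frank is a knight.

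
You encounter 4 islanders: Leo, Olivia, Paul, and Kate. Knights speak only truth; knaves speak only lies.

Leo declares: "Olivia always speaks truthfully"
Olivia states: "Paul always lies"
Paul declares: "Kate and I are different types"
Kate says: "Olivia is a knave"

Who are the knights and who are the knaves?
Leo is a knight.
Olivia is a knight.
Paul is a knave.
Kate is a knave.

Verification:
- Leo (knight) says "Olivia always speaks truthfully" - this is TRUE because Olivia is a knight.
- Olivia (knight) says "Paul always lies" - this is TRUE because Paul is a knave.
- Paul (knave) says "Kate and I are different types" - this is FALSE (a lie) because Paul is a knave and Kate is a knave.
- Kate (knave) says "Olivia is a knave" - this is FALSE (a lie) because Olivia is a knight.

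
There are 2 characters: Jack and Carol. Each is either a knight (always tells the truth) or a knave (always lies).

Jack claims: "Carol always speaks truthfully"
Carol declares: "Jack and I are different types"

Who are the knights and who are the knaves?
Jack is a knave.
Carol is a knave.

Verification:
- Jack (knave) says "Carol always speaks truthfully" - this is FALSE (a lie) because Carol is a knave.
- Carol (knave) says "Jack and I are different types" - this is FALSE (a lie) because Carol is a knave and Jack is a knave.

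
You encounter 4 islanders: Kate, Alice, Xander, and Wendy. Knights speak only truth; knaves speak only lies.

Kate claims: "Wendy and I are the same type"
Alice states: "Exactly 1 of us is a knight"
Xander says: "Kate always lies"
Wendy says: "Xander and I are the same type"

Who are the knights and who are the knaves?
Kate is a knave.
Alice is a knave.
Xander is a knight.
Wendy is a knight.

Verification:
- Kate (knave) says "Wendy and I are the same type" - this is FALSE (a lie) because Kate is a knave and Wendy is a knight.
- Alice (knave) says "Exactly 1 of us is a knight" - this is FALSE (a lie) because there are 2 knights.
- Xander (knight) says "Kate always lies" - this is TRUE because Kate is a knave.
- Wendy (knight) says "Xander and I are the same type" - this is TRUE because Wendy is a knight and Xander is a knight.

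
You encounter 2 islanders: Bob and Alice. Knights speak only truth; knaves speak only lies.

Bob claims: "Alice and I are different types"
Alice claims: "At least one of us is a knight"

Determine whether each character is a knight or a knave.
Bob is a knave.
Alice is a knave.

Verification:
- Bob (knave) says "Alice and I are different types" - this is FALSE (a lie) because Bob is a knave and Alice is a knave.
- Alice (knave) says "At least one of us is a knight" - this is FALSE (a lie) because no one is a knight.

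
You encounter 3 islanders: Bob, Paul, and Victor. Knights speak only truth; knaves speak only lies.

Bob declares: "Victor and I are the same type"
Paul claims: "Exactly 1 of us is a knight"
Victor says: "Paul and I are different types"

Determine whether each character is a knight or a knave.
Bob is a knight.
Paul is a knave.
Victor is a knight.

Verification:
- Bob (knight) says "Victor and I are the same type" - this is TRUE because Bob is a knight and Victor is a knight.
- Paul (knave) says "Exactly 1 of us is a knight" - this is FALSE (a lie) because there are 2 knights.
- Victor (knight) says "Paul and I are different types" - this is TRUE because Victor is a knight and Paul is a knave.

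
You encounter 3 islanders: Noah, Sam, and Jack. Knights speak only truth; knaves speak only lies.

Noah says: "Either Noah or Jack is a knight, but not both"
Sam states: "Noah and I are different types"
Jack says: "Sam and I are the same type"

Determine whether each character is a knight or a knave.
Noah is a knave.
Sam is a knight.
Jack is a knave.

Verification:
- Noah (knave) says "Either Noah or Jack is a knight, but not both" - this is FALSE (a lie) because Noah is a knave and Jack is a knave.
- Sam (knight) says "Noah and I are different types" - this is TRUE because Sam is a knight and Noah is a knave.
- Jack (knave) says "Sam and I are the same type" - this is FALSE (a lie) because Jack is a knave and Sam is a knight.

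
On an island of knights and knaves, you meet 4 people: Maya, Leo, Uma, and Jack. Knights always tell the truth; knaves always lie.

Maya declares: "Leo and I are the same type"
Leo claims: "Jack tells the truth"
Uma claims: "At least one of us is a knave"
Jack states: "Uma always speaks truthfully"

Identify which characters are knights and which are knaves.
Maya is a knave.
Leo is a knight.
Uma is a knight.
Jack is a knight.

Verification:
- Maya (knave) says "Leo and I are the same type" - this is FALSE (a lie) because Maya is a knave and Leo is a knight.
- Leo (knight) says "Jack tells the truth" - this is TRUE because Jack is a knight.
- Uma (knight) says "At least one of us is a knave" - this is TRUE because Maya is a knave.
- Jack (knight) says "Uma always speaks truthfully" - this is TRUE because Uma is a knight.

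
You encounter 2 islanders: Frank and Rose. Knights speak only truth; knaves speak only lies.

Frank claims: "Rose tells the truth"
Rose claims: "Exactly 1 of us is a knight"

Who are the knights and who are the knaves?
Frank is a knave.
Rose is a knave.

Verification:
- Frank (knave) says "Rose tells the truth" - this is FALSE (a lie) because Rose is a knave.
- Rose (knave) says "Exactly 1 of us is a knight" - this is FALSE (a lie) because there are 0 knights.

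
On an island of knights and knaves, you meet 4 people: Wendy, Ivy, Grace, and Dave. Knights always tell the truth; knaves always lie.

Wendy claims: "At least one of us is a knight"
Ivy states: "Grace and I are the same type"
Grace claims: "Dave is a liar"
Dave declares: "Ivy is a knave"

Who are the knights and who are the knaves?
Wendy is a knight.
Ivy is a knight.
Grace is a knight.
Dave is a knave.

Verification:
- Wendy (knight) says "At least one of us is a knight" - this is TRUE because Wendy, Ivy, and Grace are knights.
- Ivy (knight) says "Grace and I are the same type" - this is TRUE because Ivy is a knight and Grace is a knight.
- Grace (knight) says "Dave is a liar" - this is TRUE because Dave is a knave.
- Dave (knave) says "Ivy is a knave" - this is FALSE (a lie) because Ivy is a knight.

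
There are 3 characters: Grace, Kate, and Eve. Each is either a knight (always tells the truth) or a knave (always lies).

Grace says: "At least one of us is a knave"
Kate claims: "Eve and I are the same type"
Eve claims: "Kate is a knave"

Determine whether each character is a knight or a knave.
Grace is a knight.
Kate is a knave.
Eve is a knight.

Verification:
- Grace (knight) says "At least one of us is a knave" - this is TRUE because Kate is a knave.
- Kate (knave) says "Eve and I are the same type" - this is FALSE (a lie) because Kate is a knave and Eve is a knight.
- Eve (knight) says "Kate is a knave" - this is TRUE because Kate is a knave.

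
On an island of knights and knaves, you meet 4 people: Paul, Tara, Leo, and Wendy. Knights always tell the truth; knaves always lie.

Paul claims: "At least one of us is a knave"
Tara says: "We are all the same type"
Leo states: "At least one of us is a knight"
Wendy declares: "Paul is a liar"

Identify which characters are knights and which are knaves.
Paul is a knight.
Tara is a knave.
Leo is a knight.
Wendy is a knave.

Verification:
- Paul (knight) says "At least one of us is a knave" - this is TRUE because Tara and Wendy are knaves.
- Tara (knave) says "We are all the same type" - this is FALSE (a lie) because Paul and Leo are knights and Tara and Wendy are knaves.
- Leo (knight) says "At least one of us is a knight" - this is TRUE because Paul and Leo are knights.
- Wendy (knave) says "Paul is a liar" - this is FALSE (a lie) because Paul is a knight.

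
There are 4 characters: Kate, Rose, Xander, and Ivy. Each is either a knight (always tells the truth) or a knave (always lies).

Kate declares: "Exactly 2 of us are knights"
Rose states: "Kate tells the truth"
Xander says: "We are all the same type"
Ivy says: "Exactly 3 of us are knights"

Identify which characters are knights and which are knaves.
Kate is a knight.
Rose is a knight.
Xander is a knave.
Ivy is a knave.

Verification:
- Kate (knight) says "Exactly 2 of us are knights" - this is TRUE because there are 2 knights.
- Rose (knight) says "Kate tells the truth" - this is TRUE because Kate is a knight.
- Xander (knave) says "We are all the same type" - this is FALSE (a lie) because Kate and Rose are knights and Xander and Ivy are knaves.
- Ivy (knave) says "Exactly 3 of us are knights" - this is FALSE (a lie) because there are 2 knights.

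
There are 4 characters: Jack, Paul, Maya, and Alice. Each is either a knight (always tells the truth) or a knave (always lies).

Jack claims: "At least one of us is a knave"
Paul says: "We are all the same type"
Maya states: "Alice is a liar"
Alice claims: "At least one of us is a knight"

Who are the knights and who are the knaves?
Jack is a knight.
Paul is a knave.
Maya is a knave.
Alice is a knight.

Verification:
- Jack (knight) says "At least one of us is a knave" - this is TRUE because Paul and Maya are knaves.
- Paul (knave) says "We are all the same type" - this is FALSE (a lie) because Jack and Alice are knights and Paul and Maya are knaves.
- Maya (knave) says "Alice is a liar" - this is FALSE (a lie) because Alice is a knight.
- Alice (knight) says "At least one of us is a knight" - this is TRUE because Jack and Alice are knights.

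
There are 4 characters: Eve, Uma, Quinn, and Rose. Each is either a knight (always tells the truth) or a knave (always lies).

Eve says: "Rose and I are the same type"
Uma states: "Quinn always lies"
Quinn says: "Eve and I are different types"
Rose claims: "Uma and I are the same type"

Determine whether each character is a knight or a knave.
Eve is a knave.
Uma is a knight.
Quinn is a knave.
Rose is a knight.

Verification:
- Eve (knave) says "Rose and I are the same type" - this is FALSE (a lie) because Eve is a knave and Rose is a knight.
- Uma (knight) says "Quinn always lies" - this is TRUE because Quinn is a knave.
- Quinn (knave) says "Eve and I are different types" - this is FALSE (a lie) because Quinn is a knave and Eve is a knave.
- Rose (knight) says "Uma and I are the same type" - this is TRUE because Rose is a knight and Uma is a knight.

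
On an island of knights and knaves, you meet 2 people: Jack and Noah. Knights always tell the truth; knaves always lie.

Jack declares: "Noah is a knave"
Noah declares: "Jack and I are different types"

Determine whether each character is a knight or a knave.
Jack is a knave.
Noah is a knight.

Verification:
- Jack (knave) says "Noah is a knave" - this is FALSE (a lie) because Noah is a knight.
- Noah (knight) says "Jack and I are different types" - this is TRUE because Noah is a knight and Jack is a knave.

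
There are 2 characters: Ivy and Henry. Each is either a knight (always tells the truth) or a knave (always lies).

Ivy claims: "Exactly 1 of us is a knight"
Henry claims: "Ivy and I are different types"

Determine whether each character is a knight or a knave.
Ivy is a knave.
Henry is a knave.

Verification:
- Ivy (knave) says "Exactly 1 of us is a knight" - this is FALSE (a lie) because there are 0 knights.
- Henry (knave) says "Ivy and I are different types" - this is FALSE (a lie) because Henry is a knave and Ivy is a knave.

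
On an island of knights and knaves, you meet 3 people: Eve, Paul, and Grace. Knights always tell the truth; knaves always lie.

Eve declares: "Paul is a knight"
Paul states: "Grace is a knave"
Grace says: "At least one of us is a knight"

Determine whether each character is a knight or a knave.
Eve is a knave.
Paul is a knave.
Grace is a knight.

Verification:
- Eve (knave) says "Paul is a knight" - this is FALSE (a lie) because Paul is a knave.
- Paul (knave) says "Grace is a knave" - this is FALSE (a lie) because Grace is a knight.
- Grace (knight) says "At least one of us is a knight" - this is TRUE because Grace is a knight.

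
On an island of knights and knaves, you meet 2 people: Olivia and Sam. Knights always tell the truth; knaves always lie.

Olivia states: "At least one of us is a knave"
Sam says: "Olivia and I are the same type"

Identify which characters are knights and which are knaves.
Olivia is a knight.
Sam is a knave.

Verification:
- Olivia (knight) says "At least one of us is a knave" - this is TRUE because Sam is a knave.
- Sam (knave) says "Olivia and I are the same type" - this is FALSE (a lie) because Sam is a knave and Olivia is a knight.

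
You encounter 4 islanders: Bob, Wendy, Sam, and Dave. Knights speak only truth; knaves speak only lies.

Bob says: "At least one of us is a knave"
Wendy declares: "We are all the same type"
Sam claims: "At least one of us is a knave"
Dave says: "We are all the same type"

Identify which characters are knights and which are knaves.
Bob is a knight.
Wendy is a knave.
Sam is a knight.
Dave is a knave.

Verification:
- Bob (knight) says "At least one of us is a knave" - this is TRUE because Wendy and Dave are knaves.
- Wendy (knave) says "We are all the same type" - this is FALSE (a lie) because Bob and Sam are knights and Wendy and Dave are knaves.
- Sam (knight) says "At least one of us is a knave" - this is TRUE because Wendy and Dave are knaves.
- Dave (knave) says "We are all the same type" - this is FALSE (a lie) because Bob and Sam are knights and Wendy and Dave are knaves.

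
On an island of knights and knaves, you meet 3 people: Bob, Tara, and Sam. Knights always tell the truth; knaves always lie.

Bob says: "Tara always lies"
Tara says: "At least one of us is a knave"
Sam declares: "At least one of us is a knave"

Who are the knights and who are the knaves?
Bob is a knave.
Tara is a knight.
Sam is a knight.

Verification:
- Bob (knave) says "Tara always lies" - this is FALSE (a lie) because Tara is a knight.
- Tara (knight) says "At least one of us is a knave" - this is TRUE because Bob is a knave.
- Sam (knight) says "At least one of us is a knave" - this is TRUE because Bob is a knave.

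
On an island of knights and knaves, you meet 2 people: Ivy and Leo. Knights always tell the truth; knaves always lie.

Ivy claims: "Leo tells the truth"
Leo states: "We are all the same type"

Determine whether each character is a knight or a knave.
Ivy is a knight.
Leo is a knight.

Verification:
- Ivy (knight) says "Leo tells the truth" - this is TRUE because Leo is a knight.
- Leo (knight) says "We are all the same type" - this is TRUE because Ivy and Leo are knights.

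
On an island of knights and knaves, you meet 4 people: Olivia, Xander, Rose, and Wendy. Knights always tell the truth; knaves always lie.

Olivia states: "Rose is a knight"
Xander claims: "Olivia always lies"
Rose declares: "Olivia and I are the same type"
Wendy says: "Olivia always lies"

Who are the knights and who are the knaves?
Olivia is a knight.
Xander is a knave.
Rose is a knight.
Wendy is a knave.

Verification:
- Olivia (knight) says "Rose is a knight" - this is TRUE because Rose is a knight.
- Xander (knave) says "Olivia always lies" - this is FALSE (a lie) because Olivia is a knight.
- Rose (knight) says "Olivia and I are the same type" - this is TRUE because Rose is a knight and Olivia is a knight.
- Wendy (knave) says "Olivia always lies" - this is FALSE (a lie) because Olivia is a knight.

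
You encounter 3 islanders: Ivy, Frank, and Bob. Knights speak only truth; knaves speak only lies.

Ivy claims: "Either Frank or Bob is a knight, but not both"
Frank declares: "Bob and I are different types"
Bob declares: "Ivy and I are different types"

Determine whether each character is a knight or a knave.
Ivy is a knave.
Frank is a knave.
Bob is a knave.

Verification:
- Ivy (knave) says "Either Frank or Bob is a knight, but not both" - this is FALSE (a lie) because Frank is a knave and Bob is a knave.
- Frank (knave) says "Bob and I are different types" - this is FALSE (a lie) because Frank is a knave and Bob is a knave.
- Bob (knave) says "Ivy and I are different types" - this is FALSE (a lie) because Bob is a knave and Ivy is a knave.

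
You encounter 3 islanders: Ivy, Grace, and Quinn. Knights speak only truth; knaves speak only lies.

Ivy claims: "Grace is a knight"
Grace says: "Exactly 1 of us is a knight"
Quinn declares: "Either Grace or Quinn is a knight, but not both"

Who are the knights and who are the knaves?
Ivy is a knave.
Grace is a knave.
Quinn is a knave.

Verification:
- Ivy (knave) says "Grace is a knight" - this is FALSE (a lie) because Grace is a knave.
- Grace (knave) says "Exactly 1 of us is a knight" - this is FALSE (a lie) because there are 0 knights.
- Quinn (knave) says "Either Grace or Quinn is a knight, but not both" - this is FALSE (a lie) because Grace is a knave and Quinn is a knave.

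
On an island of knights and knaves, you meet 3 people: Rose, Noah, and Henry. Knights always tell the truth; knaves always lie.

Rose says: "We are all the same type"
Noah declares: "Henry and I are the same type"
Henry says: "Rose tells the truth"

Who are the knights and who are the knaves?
Rose is a knight.
Noah is a knight.
Henry is a knight.

Verification:
- Rose (knight) says "We are all the same type" - this is TRUE because Rose, Noah, and Henry are knights.
- Noah (knight) says "Henry and I are the same type" - this is TRUE because Noah is a knight and Henry is a knight.
- Henry (knight) says "Rose tells the truth" - this is TRUE because Rose is a knight.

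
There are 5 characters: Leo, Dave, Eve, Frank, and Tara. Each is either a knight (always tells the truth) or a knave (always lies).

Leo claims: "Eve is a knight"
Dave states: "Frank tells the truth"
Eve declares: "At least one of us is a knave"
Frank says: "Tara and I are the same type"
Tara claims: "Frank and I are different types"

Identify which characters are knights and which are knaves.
Leo is a knight.
Dave is a knave.
Eve is a knight.
Frank is a knave.
Tara is a knight.

Verification:
- Leo (knight) says "Eve is a knight" - this is TRUE because Eve is a knight.
- Dave (knave) says "Frank tells the truth" - this is FALSE (a lie) because Frank is a knave.
- Eve (knight) says "At least one of us is a knave" - this is TRUE because Dave and Frank are knaves.
- Frank (knave) says "Tara and I are the same type" - this is FALSE (a lie) because Frank is a knave and Tara is a knight.
- Tara (knight) says "Frank and I are different types" - this is TRUE because Tara is a knight and Frank is a knave.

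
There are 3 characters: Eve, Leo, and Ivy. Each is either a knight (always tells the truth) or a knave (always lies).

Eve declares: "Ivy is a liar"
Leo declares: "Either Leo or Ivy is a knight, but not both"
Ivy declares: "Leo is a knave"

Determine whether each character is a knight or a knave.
Eve is a knight.
Leo is a knight.
Ivy is a knave.

Verification:
- Eve (knight) says "Ivy is a liar" - this is TRUE because Ivy is a knave.
- Leo (knight) says "Either Leo or Ivy is a knight, but not both" - this is TRUE because Leo is a knight and Ivy is a knave.
- Ivy (knave) says "Leo is a knave" - this is FALSE (a lie) because Leo is a knight.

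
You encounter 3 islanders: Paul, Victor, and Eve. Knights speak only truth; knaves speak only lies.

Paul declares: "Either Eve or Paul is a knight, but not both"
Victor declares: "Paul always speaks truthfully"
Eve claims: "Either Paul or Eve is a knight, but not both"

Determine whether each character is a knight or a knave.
Paul is a knave.
Victor is a knave.
Eve is a knave.

Verification:
- Paul (knave) says "Either Eve or Paul is a knight, but not both" - this is FALSE (a lie) because Eve is a knave and Paul is a knave.
- Victor (knave) says "Paul always speaks truthfully" - this is FALSE (a lie) because Paul is a knave.
- Eve (knave) says "Either Paul or Eve is a knight, but not both" - this is FALSE (a lie) because Paul is a knave and Eve is a knave.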